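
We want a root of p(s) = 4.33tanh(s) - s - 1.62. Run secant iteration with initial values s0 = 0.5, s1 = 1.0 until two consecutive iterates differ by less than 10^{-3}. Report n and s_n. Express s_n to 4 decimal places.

p(0.5) = -0.119033, p(1.0) = 0.677703
s2 = 1.000000 − 0.677703·(0.500000)/(0.796735) = 0.574700;  |Δ| = 0.425300
p(0.574700) = 0.051716
s3 = 0.574700 − 0.051716·(-0.425300)/(-0.625987) = 0.539564;  |Δ| = 0.035136
p(0.539564) = -0.026355
s4 = 0.539564 − (-0.026355)·(-0.035136)/(-0.078071) = 0.551425;  |Δ| = 0.011861
p(0.551425) = 0.000449
s5 = 0.551425 − 0.000449·(0.011861)/(0.026805) = 0.551226;  |Δ| = 0.000199
|s5 − s4| = 0.000199 < 10^{-3}

n = 5, s_n = 0.5512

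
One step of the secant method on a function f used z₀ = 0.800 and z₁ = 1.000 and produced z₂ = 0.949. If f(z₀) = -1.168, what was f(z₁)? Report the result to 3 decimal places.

The secant line through (0.800, -1.168) and (1.000, f(z₁)) crosses zero at z₂ = 0.949.
So (0.800, -1.168), (1.000, f(z₁)), (0.949, 0) are collinear:
f(z₁) = -1.168 · (1.000 − 0.949) / (0.800 − 0.949) = -1.168 · (0.05100)/(-0.14900) = 0.39979

0.400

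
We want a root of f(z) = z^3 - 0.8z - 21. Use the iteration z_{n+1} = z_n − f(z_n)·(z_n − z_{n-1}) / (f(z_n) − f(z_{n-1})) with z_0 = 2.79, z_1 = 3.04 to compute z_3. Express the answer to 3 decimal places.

2.855

f(2.79) = -1.51436, f(3.04) = 4.66246
z_2 = 3.04000 − 4.66246·(3.04000 − 2.79000) / (4.66246 − (-1.51436)) = 3.04000 − (1.16562)/(6.17682) = 2.85129
f(2.85129) = -0.10041
z_3 = 2.85129 − (-0.10041)·(2.85129 − 3.04000) / (-0.10041 − 4.66246) = 2.85129 − (0.01895)/(-4.76287) = 2.85527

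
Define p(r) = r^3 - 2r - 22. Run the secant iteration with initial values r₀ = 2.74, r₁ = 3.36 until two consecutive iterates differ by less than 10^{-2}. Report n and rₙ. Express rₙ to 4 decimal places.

n = 4, rₙ = 3.0395

p(2.74) = -6.909176, p(3.36) = 9.213056
r₂ = 3.360000 − 9.213056·(0.620000)/(16.122232) = 3.005701;  |Δ| = 0.354299
p(3.005701) = -0.857189
r₃ = 3.005701 − (-0.857189)·(-0.354299)/(-10.070245) = 3.035859;  |Δ| = 0.030158
p(3.035859) = -0.091905
r₄ = 3.035859 − (-0.091905)·(0.030158)/(0.765283) = 3.039481;  |Δ| = 0.003622
|r₄ − r₃| = 0.003622 < 10^{-2}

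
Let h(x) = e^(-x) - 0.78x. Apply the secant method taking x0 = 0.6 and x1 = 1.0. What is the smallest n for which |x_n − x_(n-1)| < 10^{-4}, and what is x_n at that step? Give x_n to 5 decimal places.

n = 5, x_n = 0.66158

h(0.6) = 0.0808116, h(1.0) = -0.4121206
x2 = 1.0000000 − (-0.4121206)·(0.4000000)/(-0.4929322) = 0.6655763;  |Δ| = 0.3344237
h(0.6655763) = -0.0051722
x3 = 0.6655763 − (-0.0051722)·(-0.3344237)/(0.4069483) = 0.6613258;  |Δ| = 0.0042505
h(0.6613258) = 0.0003324
x4 = 0.6613258 − 0.0003324·(-0.0042505)/(0.0055047) = 0.6615825;  |Δ| = 0.0002567
h(0.6615825) = -0.0000003
x5 = 0.6615825 − (-0.0000003)·(0.0002567)/(-0.0003327) = 0.6615823;  |Δ| = 0.0000002
|x5 − x4| = 0.0000002 < 10^{-4}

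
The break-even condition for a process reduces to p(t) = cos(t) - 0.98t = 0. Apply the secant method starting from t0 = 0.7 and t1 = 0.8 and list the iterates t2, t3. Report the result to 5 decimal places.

p(0.7) = 0.0788422, p(0.8) = -0.0872933
t2 = 0.8000000 − (-0.0872933)·(0.8000000 − 0.7000000) / (-0.0872933 − 0.0788422) = 0.8000000 − (-0.0087293)/(-0.1661355) = 0.7474566
p(0.7474566) = 0.0009128
t3 = 0.7474566 − 0.0009128·(0.7474566 − 0.8000000) / (0.0009128 − (-0.0872933)) = 0.7474566 − (-0.0000480)/(0.0882061) = 0.7480003

0.74746, 0.74800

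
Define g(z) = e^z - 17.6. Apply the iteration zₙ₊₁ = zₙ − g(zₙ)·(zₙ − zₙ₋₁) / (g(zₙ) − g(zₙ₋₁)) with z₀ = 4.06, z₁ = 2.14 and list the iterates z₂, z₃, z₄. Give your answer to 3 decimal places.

g(4.06) = 40.37431, g(2.14) = -9.10056
z₂ = 2.14000 − (-9.10056)·(2.14000 − 4.06000) / (-9.10056 − 40.37431) = 2.14000 − (17.47308)/(-49.47487) = 2.49317
g(2.49317) = -5.50042
z₃ = 2.49317 − (-5.50042)·(2.49317 − 2.14000) / (-5.50042 − (-9.10056)) = 2.49317 − (-1.94259)/(3.60014) = 3.03276
g(3.03276) = 3.15437
z₄ = 3.03276 − 3.15437·(3.03276 − 2.49317) / (3.15437 − (-5.50042)) = 3.03276 − (1.70206)/(8.65479) = 2.83610

2.493, 3.033, 2.836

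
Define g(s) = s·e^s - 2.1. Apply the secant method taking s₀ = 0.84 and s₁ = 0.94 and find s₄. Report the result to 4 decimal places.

0.8752

g(0.84) = -0.154252, g(0.94) = 0.306383
s₂ = 0.940000 − 0.306383·(0.940000 − 0.840000) / (0.306383 − (-0.154252)) = 0.940000 − (0.030638)/(0.460634) = 0.873487
g(0.873487) = -0.007782
s₃ = 0.873487 − (-0.007782)·(0.873487 − 0.940000) / (-0.007782 − 0.306383) = 0.873487 − (0.000518)/(-0.314165) = 0.875134
g(0.875134) = -0.000379
s₄ = 0.875134 − (-0.000379)·(0.875134 − 0.873487) / (-0.000379 − (-0.007782)) = 0.875134 − (-0.000001)/(0.007403) = 0.875219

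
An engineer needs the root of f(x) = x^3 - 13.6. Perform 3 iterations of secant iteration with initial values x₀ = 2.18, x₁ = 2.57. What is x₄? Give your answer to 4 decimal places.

f(2.18) = -3.239768, f(2.57) = 3.374593
x₂ = 2.570000 − 3.374593·(2.570000 − 2.180000) / (3.374593 − (-3.239768)) = 2.570000 − (1.316091)/(6.614361) = 2.371025
f(2.371025) = -0.270664
x₃ = 2.371025 − (-0.270664)·(2.371025 − 2.570000) / (-0.270664 − 3.374593) = 2.371025 − (0.053855)/(-3.645257) = 2.385799
f(2.385799) = -0.019939
x₄ = 2.385799 − (-0.019939)·(2.385799 − 2.371025) / (-0.019939 − (-0.270664)) = 2.385799 − (-0.000295)/(0.250725) = 2.386974

2.3870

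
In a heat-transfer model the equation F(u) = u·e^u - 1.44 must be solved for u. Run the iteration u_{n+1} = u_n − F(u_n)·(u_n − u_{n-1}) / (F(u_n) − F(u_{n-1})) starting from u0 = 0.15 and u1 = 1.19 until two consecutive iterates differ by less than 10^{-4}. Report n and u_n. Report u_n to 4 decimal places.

n = 7, u_n = 0.7088

F(0.15) = -1.265725, F(1.19) = 2.471627
u2 = 1.190000 − 2.471627·(1.040000)/(3.737352) = 0.502216;  |Δ| = 0.687784
F(0.502216) = -0.610150
u3 = 0.502216 − (-0.610150)·(-0.687784)/(-3.081776) = 0.638388;  |Δ| = 0.136172
F(0.638388) = -0.231261
u4 = 0.638388 − (-0.231261)·(0.136172)/(0.378889) = 0.721502;  |Δ| = 0.083115
F(0.721502) = 0.044506
u5 = 0.721502 − 0.044506·(0.083115)/(0.275767) = 0.708088;  |Δ| = 0.013414
F(0.708088) = -0.002506
u6 = 0.708088 − (-0.002506)·(-0.013414)/(-0.047012) = 0.708803;  |Δ| = 0.000715
F(0.708803) = -0.000025
u7 = 0.708803 − (-0.000025)·(0.000715)/(0.002480) = 0.708810;  |Δ| = 0.000007
|u7 − u6| = 0.000007 < 10^{-4}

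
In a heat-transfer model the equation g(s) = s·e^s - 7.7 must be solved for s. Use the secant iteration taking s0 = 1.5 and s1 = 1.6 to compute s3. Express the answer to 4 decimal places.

g(1.5) = -0.977466, g(1.6) = 0.224852
s2 = 1.600000 − 0.224852·(1.600000 − 1.500000) / (0.224852 − (-0.977466)) = 1.600000 − (0.022485)/(1.202318) = 1.581298
g(1.581298) = -0.012891
s3 = 1.581298 − (-0.012891)·(1.581298 − 1.600000) / (-0.012891 − 0.224852) = 1.581298 − (0.000241)/(-0.237743) = 1.582312

1.5823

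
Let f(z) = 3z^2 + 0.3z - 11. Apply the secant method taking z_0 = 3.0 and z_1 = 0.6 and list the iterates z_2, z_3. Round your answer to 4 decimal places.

1.4775, 2.0910

f(3.0) = 16.900000, f(0.6) = -9.740000
z_2 = 0.600000 − (-9.740000)·(0.600000 − 3.000000) / (-9.740000 − 16.900000) = 0.600000 − (23.376000)/(-26.640000) = 1.477477
f(1.477477) = -4.007938
z_3 = 1.477477 − (-4.007938)·(1.477477 − 0.600000) / (-4.007938 − (-9.740000)) = 1.477477 − (-3.516875)/(5.732062) = 2.091022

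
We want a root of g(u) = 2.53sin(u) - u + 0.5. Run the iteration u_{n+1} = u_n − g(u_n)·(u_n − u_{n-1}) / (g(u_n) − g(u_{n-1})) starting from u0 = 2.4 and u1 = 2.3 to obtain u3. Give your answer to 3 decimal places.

2.332

g(2.4) = -0.19108, g(2.3) = 0.08663
u2 = 2.30000 − 0.08663·(2.30000 − 2.40000) / (0.08663 − (-0.19108)) = 2.30000 − (-0.00866)/(0.27771) = 2.33120
g(2.33120) = 0.00194
u3 = 2.33120 − 0.00194·(2.33120 − 2.30000) / (0.00194 − 0.08663) = 2.33120 − (0.00006)/(-0.08469) = 2.33191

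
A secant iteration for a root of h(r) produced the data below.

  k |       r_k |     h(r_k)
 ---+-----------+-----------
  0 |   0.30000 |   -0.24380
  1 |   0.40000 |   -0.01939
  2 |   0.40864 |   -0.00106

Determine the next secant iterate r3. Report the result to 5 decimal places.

r3 = 0.40864 − (-0.00106)·(0.40864 − 0.40000) / (-0.00106 − (-0.01939))
   = 0.40864 − (-0.0000092)/(0.0183300) = 0.4091396

0.40914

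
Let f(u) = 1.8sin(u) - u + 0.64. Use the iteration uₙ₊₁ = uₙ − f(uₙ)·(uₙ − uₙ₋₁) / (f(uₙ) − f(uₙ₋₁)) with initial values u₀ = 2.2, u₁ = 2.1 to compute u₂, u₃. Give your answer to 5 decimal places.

f(2.2) = -0.1047065, f(2.1) = 0.0937769
u₂ = 2.1000000 − 0.0937769·(2.1000000 − 2.2000000) / (0.0937769 − (-0.1047065)) = 2.1000000 − (-0.0093777)/(0.1984833) = 2.1472467
f(2.1472467) = 0.0018780
u₃ = 2.1472467 − 0.0018780·(2.1472467 − 2.1000000) / (0.0018780 − 0.0937769) = 2.1472467 − (0.0000887)/(-0.0918988) = 2.1482123

2.14725, 2.14821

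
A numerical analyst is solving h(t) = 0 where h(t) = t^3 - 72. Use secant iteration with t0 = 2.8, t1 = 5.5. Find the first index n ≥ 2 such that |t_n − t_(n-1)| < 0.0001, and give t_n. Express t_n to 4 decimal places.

h(2.8) = -50.048000, h(5.5) = 94.375000
t2 = 5.500000 − 94.375000·(2.700000)/(144.423000) = 3.735652;  |Δ| = 1.764348
h(3.735652) = -19.868638
t3 = 3.735652 − (-19.868638)·(-1.764348)/(-114.243638) = 4.042498;  |Δ| = 0.306846
h(4.042498) = -5.938370
t4 = 4.042498 − (-5.938370)·(0.306846)/(13.930268) = 4.173304;  |Δ| = 0.130806
h(4.173304) = 0.684192
t5 = 4.173304 − 0.684192·(0.130806)/(6.622563) = 4.159790;  |Δ| = 0.013514
h(4.159790) = -0.019616
t6 = 4.159790 − (-0.019616)·(-0.013514)/(-0.703808) = 4.160166;  |Δ| = 0.000377
h(4.160166) = -0.000062
t7 = 4.160166 − (-0.000062)·(0.000377)/(0.019554) = 4.160168;  |Δ| = 0.000001
|t7 − t6| = 0.000001 < 0.0001

n = 7, t_n = 4.1602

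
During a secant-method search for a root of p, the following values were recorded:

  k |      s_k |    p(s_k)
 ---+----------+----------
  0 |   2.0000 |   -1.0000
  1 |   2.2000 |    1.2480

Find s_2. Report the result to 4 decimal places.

s_2 = 2.2000 − 1.2480·(2.2000 − 2.0000) / (1.2480 − (-1.0000))
   = 2.2000 − (0.249600)/(2.248000) = 2.088968

2.0890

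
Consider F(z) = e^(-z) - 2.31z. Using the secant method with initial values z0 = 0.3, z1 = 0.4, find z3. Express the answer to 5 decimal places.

0.31570

F(0.3) = 0.0478182, F(0.4) = -0.2536800
z2 = 0.4000000 − (-0.2536800)·(0.4000000 − 0.3000000) / (-0.2536800 − 0.0478182) = 0.4000000 − (-0.0253680)/(-0.3014982) = 0.3158602
F(0.3158602) = -0.0004757
z3 = 0.3158602 − (-0.0004757)·(0.3158602 − 0.4000000) / (-0.0004757 − (-0.2536800)) = 0.3158602 − (0.0000400)/(0.2532043) = 0.3157021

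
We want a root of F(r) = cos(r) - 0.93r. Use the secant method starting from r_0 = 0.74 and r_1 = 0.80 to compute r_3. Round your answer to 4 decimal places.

F(0.74) = 0.050269, F(0.80) = -0.047293
r_2 = 0.800000 − (-0.047293)·(0.800000 − 0.740000) / (-0.047293 − 0.050269) = 0.800000 − (-0.002838)/(-0.097562) = 0.770915
F(0.770915) = 0.000323
r_3 = 0.770915 − 0.000323·(0.770915 − 0.800000) / (0.000323 − (-0.047293)) = 0.770915 − (-0.000009)/(0.047616) = 0.771112

0.7711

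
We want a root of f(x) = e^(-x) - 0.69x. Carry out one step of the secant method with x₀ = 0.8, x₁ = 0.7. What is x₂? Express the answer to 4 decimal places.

f(0.8) = -0.102671, f(0.7) = 0.013585
x₂ = 0.700000 − 0.013585·(0.700000 − 0.800000) / (0.013585 − (-0.102671)) = 0.700000 − (-0.001359)/(0.116256) = 0.711686

0.7117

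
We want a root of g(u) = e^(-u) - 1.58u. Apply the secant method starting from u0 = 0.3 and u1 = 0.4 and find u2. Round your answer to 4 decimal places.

g(0.3) = 0.266818, g(0.4) = 0.038320
u2 = 0.400000 − 0.038320·(0.400000 − 0.300000) / (0.038320 − 0.266818) = 0.400000 − (0.003832)/(-0.228498) = 0.416770

0.4168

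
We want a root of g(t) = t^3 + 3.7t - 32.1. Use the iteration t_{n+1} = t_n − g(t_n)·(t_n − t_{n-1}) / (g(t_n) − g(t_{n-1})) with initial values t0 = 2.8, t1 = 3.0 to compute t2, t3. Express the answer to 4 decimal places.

2.7927, 2.7922

g(2.8) = 0.212000, g(3.0) = 6.000000
t2 = 3.000000 − 6.000000·(3.000000 − 2.800000) / (6.000000 − 0.212000) = 3.000000 − (1.200000)/(5.788000) = 2.792674
g(2.792674) = 0.013050
t3 = 2.792674 − 0.013050·(2.792674 − 3.000000) / (0.013050 − 6.000000) = 2.792674 − (-0.002706)/(-5.986950) = 2.792223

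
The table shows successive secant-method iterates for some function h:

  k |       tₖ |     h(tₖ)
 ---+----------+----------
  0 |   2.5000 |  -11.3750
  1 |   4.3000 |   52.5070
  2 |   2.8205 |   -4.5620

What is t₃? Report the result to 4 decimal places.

2.9388

t₃ = 2.8205 − (-4.5620)·(2.8205 − 4.3000) / (-4.5620 − 52.5070)
   = 2.8205 − (6.749479)/(-57.069000) = 2.938769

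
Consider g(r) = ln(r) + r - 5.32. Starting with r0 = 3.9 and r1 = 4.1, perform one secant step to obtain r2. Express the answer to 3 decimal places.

3.947

g(3.9) = -0.05902, g(4.1) = 0.19099
r2 = 4.10000 − 0.19099·(4.10000 − 3.90000) / (0.19099 − (-0.05902)) = 4.10000 − (0.03820)/(0.25001) = 3.94722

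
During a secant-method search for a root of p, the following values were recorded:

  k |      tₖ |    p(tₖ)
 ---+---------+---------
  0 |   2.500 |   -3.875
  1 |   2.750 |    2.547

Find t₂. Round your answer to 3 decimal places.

2.651

t₂ = 2.750 − 2.547·(2.750 − 2.500) / (2.547 − (-3.875))
   = 2.750 − (0.63675)/(6.42200) = 2.65085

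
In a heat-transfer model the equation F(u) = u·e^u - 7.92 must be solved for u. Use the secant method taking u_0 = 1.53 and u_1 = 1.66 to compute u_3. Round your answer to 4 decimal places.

1.5995

F(1.53) = -0.854189, F(1.66) = 0.810456
u_2 = 1.660000 − 0.810456·(1.660000 − 1.530000) / (0.810456 − (-0.854189)) = 1.660000 − (0.105359)/(1.664645) = 1.596708
F(1.596708) = -0.037450
u_3 = 1.596708 − (-0.037450)·(1.596708 − 1.660000) / (-0.037450 − 0.810456) = 1.596708 − (0.002370)/(-0.847906) = 1.599503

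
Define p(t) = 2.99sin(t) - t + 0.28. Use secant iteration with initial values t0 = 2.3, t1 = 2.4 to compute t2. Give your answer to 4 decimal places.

p(2.3) = 0.209659, p(2.4) = -0.100365
t2 = 2.400000 − (-0.100365)·(2.400000 − 2.300000) / (-0.100365 − 0.209659) = 2.400000 − (-0.010037)/(-0.310024) = 2.367627

2.3676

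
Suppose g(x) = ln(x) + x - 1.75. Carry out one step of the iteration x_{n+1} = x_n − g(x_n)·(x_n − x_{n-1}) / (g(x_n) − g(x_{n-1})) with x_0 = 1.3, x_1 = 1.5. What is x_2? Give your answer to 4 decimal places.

1.4094

g(1.3) = -0.187636, g(1.5) = 0.155465
x_2 = 1.500000 − 0.155465·(1.500000 − 1.300000) / (0.155465 − (-0.187636)) = 1.500000 − (0.031093)/(0.343101) = 1.409376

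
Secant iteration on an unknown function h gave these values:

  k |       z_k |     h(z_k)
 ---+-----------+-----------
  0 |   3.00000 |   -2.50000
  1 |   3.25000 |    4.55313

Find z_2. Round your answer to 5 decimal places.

3.08861

z_2 = 3.25000 − 4.55313·(3.25000 − 3.00000) / (4.55313 − (-2.50000))
   = 3.25000 − (1.1382825)/(7.0531300) = 3.0886131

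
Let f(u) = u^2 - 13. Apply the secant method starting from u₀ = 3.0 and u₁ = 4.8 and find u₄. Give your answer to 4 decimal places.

f(3.0) = -4.000000, f(4.8) = 10.040000
u₂ = 4.800000 − 10.040000·(4.800000 − 3.000000) / (10.040000 − (-4.000000)) = 4.800000 − (18.072000)/(14.040000) = 3.512821
f(3.512821) = -0.660092
u₃ = 3.512821 − (-0.660092)·(3.512821 − 4.800000) / (-0.660092 − 10.040000) = 3.512821 − (0.849657)/(-10.700092) = 3.592227
f(3.592227) = -0.095905
u₄ = 3.592227 − (-0.095905)·(3.592227 − 3.512821) / (-0.095905 − (-0.660092)) = 3.592227 − (-0.007615)/(0.564187) = 3.605725

3.6057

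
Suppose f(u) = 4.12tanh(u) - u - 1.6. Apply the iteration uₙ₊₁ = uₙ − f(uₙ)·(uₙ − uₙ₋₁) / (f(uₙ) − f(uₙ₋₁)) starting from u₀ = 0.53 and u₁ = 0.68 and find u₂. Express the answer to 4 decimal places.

f(0.53) = -0.130230, f(0.68) = 0.157060
u₂ = 0.680000 − 0.157060·(0.680000 − 0.530000) / (0.157060 − (-0.130230)) = 0.680000 − (0.023559)/(0.287290) = 0.597996

0.5980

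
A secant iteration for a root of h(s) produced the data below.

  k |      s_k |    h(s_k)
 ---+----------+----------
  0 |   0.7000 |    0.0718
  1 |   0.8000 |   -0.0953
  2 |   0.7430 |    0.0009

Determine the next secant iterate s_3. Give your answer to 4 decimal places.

0.7435

s_3 = 0.7430 − 0.0009·(0.7430 − 0.8000) / (0.0009 − (-0.0953))
   = 0.7430 − (-0.000051)/(0.096200) = 0.743533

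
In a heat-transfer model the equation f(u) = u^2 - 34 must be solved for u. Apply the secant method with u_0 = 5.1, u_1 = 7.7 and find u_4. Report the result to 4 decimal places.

5.8311

f(5.1) = -7.990000, f(7.7) = 25.290000
u_2 = 7.700000 − 25.290000·(7.700000 − 5.100000) / (25.290000 − (-7.990000)) = 7.700000 − (65.754000)/(33.280000) = 5.724219
f(5.724219) = -1.233320
u_3 = 5.724219 − (-1.233320)·(5.724219 − 7.700000) / (-1.233320 − 25.290000) = 5.724219 − (2.436770)/(-26.523320) = 5.816091
f(5.816091) = -0.173080
u_4 = 5.816091 − (-0.173080)·(5.816091 − 5.724219) / (-0.173080 − (-1.233320)) = 5.816091 − (-0.015901)/(1.060240) = 5.831089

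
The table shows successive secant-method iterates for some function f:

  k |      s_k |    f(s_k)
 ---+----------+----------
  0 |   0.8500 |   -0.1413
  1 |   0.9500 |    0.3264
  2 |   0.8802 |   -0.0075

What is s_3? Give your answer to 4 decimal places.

s_3 = 0.8802 − (-0.0075)·(0.8802 − 0.9500) / (-0.0075 − 0.3264)
   = 0.8802 − (0.000523)/(-0.333900) = 0.881768

0.8818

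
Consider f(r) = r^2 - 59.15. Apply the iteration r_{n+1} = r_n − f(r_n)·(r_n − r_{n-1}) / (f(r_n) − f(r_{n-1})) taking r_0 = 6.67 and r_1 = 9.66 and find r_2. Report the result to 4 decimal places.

7.5678

f(6.67) = -14.661100, f(9.66) = 34.165600
r_2 = 9.660000 − 34.165600·(9.660000 − 6.670000) / (34.165600 − (-14.661100)) = 9.660000 − (102.155144)/(48.826700) = 7.567802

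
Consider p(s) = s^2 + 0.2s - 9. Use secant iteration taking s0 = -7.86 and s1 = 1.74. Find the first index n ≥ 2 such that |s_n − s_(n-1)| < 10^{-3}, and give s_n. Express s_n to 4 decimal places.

n = 8, s_n = 2.9017

p(-7.86) = 51.207600, p(1.74) = -5.624400
s2 = 1.740000 − (-5.624400)·(9.600000)/(-56.832000) = 0.789932;  |Δ| = 0.950068
p(0.789932) = -8.218020
s3 = 0.789932 − (-8.218020)·(-0.950068)/(-2.593620) = 3.800271;  |Δ| = 3.010338
p(3.800271) = 6.202112
s4 = 3.800271 − 6.202112·(3.010338)/(14.420132) = 2.505522;  |Δ| = 1.294749
p(2.505522) = -2.221258
s5 = 2.505522 − (-2.221258)·(-1.294749)/(-8.423370) = 2.846949;  |Δ| = 0.341428
p(2.846949) = -0.325490
s6 = 2.846949 − (-0.325490)·(0.341428)/(1.895767) = 2.905570;  |Δ| = 0.058621
p(2.905570) = 0.023451
s7 = 2.905570 − 0.023451·(0.058621)/(0.348942) = 2.901630;  |Δ| = 0.003940
p(2.901630) = -0.000215
s8 = 2.901630 − (-0.000215)·(-0.003940)/(-0.023667) = 2.901666;  |Δ| = 0.000036
|s8 − s7| = 0.000036 < 10^{-3}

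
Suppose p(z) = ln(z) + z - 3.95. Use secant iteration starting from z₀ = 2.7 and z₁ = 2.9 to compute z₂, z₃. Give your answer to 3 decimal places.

p(2.7) = -0.25675, p(2.9) = 0.01471
z₂ = 2.90000 − 0.01471·(2.90000 − 2.70000) / (0.01471 − (-0.25675)) = 2.90000 − (0.00294)/(0.27146) = 2.88916
p(2.88916) = 0.00013
z₃ = 2.88916 − 0.00013·(2.88916 − 2.90000) / (0.00013 − 0.01471) = 2.88916 − (0.00000)/(-0.01458) = 2.88907

2.889, 2.889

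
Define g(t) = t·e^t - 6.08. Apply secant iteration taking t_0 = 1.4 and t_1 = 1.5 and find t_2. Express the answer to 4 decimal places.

g(1.4) = -0.402720, g(1.5) = 0.642534
t_2 = 1.500000 − 0.642534·(1.500000 − 1.400000) / (0.642534 − (-0.402720)) = 1.500000 − (0.064253)/(1.045254) = 1.438528

1.4385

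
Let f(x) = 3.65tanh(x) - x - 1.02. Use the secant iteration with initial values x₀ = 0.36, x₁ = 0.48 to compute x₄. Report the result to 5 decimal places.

0.41577

f(0.36) = -0.1199688, f(0.48) = 0.1287892
x₂ = 0.4800000 − 0.1287892·(0.4800000 − 0.3600000) / (0.1287892 − (-0.1199688)) = 0.4800000 − (0.0154547)/(0.2487580) = 0.4178725
f(0.4178725) = 0.0043762
x₃ = 0.4178725 − 0.0043762·(0.4178725 − 0.4800000) / (0.0043762 − 0.1287892) = 0.4178725 − (-0.0002719)/(-0.1244130) = 0.4156872
f(0.4156872) = -0.0001753
x₄ = 0.4156872 − (-0.0001753)·(0.4156872 − 0.4178725) / (-0.0001753 − 0.0043762) = 0.4156872 − (0.0000004)/(-0.0045515) = 0.4157714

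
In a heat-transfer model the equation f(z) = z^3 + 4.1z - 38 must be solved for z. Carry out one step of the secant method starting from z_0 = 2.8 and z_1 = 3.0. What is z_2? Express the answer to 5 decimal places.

f(2.8) = -4.5680000, f(3.0) = 1.3000000
z_2 = 3.0000000 − 1.3000000·(3.0000000 − 2.8000000) / (1.3000000 − (-4.5680000)) = 3.0000000 − (0.2600000)/(5.8680000) = 2.9556919

2.95569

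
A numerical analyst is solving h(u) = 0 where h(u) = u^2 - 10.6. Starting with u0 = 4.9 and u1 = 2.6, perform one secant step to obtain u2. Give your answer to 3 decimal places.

3.112

h(4.9) = 13.41000, h(2.6) = -3.84000
u2 = 2.60000 − (-3.84000)·(2.60000 − 4.90000) / (-3.84000 − 13.41000) = 2.60000 − (8.83200)/(-17.25000) = 3.11200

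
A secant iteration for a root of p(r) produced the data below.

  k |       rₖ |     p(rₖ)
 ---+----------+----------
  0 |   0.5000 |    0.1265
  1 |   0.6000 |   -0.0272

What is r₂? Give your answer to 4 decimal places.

r₂ = 0.6000 − (-0.0272)·(0.6000 − 0.5000) / (-0.0272 − 0.1265)
   = 0.6000 − (-0.002720)/(-0.153700) = 0.582303

0.5823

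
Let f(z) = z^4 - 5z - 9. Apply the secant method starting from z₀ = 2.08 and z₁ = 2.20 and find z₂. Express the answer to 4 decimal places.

2.0999

f(2.08) = -0.682263, f(2.20) = 3.425600
z₂ = 2.200000 − 3.425600·(2.200000 − 2.080000) / (3.425600 − (-0.682263)) = 2.200000 − (0.411072)/(4.107863) = 2.099930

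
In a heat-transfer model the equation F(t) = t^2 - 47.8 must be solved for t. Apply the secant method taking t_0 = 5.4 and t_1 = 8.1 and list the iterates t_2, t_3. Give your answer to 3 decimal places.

6.781, 6.903

F(5.4) = -18.64000, F(8.1) = 17.81000
t_2 = 8.10000 − 17.81000·(8.10000 − 5.40000) / (17.81000 − (-18.64000)) = 8.10000 − (48.08700)/(36.45000) = 6.78074
F(6.78074) = -1.82156
t_3 = 6.78074 − (-1.82156)·(6.78074 − 8.10000) / (-1.82156 − 17.81000) = 6.78074 − (2.40310)/(-19.63156) = 6.90315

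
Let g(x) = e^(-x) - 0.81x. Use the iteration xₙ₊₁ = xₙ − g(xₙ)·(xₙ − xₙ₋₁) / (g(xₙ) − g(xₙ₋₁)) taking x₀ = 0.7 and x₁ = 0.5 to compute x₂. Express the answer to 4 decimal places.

0.6482

g(0.7) = -0.070415, g(0.5) = 0.201531
x₂ = 0.500000 − 0.201531·(0.500000 − 0.700000) / (0.201531 − (-0.070415)) = 0.500000 − (-0.040306)/(0.271945) = 0.648214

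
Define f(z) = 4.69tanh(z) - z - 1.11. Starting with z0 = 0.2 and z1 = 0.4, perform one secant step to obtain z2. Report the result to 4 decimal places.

f(0.2) = -0.384310, f(0.4) = 0.271961
z2 = 0.400000 − 0.271961·(0.400000 − 0.200000) / (0.271961 − (-0.384310)) = 0.400000 − (0.054392)/(0.656270) = 0.317119

0.3171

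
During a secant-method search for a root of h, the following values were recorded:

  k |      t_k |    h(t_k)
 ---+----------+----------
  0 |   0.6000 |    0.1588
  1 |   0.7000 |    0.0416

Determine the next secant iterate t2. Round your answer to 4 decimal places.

t2 = 0.7000 − 0.0416·(0.7000 − 0.6000) / (0.0416 − 0.1588)
   = 0.7000 − (0.004160)/(-0.117200) = 0.735495

0.7355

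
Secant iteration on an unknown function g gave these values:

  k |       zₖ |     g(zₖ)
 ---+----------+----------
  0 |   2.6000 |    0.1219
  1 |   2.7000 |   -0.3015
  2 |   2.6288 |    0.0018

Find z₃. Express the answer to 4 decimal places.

2.6292

z₃ = 2.6288 − 0.0018·(2.6288 − 2.7000) / (0.0018 − (-0.3015))
   = 2.6288 − (-0.000128)/(0.303300) = 2.629223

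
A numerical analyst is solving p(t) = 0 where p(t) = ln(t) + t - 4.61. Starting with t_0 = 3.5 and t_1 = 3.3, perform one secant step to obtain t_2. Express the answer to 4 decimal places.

3.3897

p(3.5) = 0.142763, p(3.3) = -0.116078
t_2 = 3.300000 − (-0.116078)·(3.300000 − 3.500000) / (-0.116078 − 0.142763) = 3.300000 − (0.023216)/(-0.258841) = 3.389690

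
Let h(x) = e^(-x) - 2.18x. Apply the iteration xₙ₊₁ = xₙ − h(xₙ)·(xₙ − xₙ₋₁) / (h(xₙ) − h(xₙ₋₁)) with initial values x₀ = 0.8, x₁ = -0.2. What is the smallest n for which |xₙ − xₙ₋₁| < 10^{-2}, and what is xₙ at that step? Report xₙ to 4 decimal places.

h(0.8) = -1.294671, h(-0.2) = 1.657403
x₂ = -0.200000 − 1.657403·(-1.000000)/(2.952074) = 0.361437;  |Δ| = 0.561437
h(0.361437) = -0.091257
x₃ = 0.361437 − (-0.091257)·(0.561437)/(-1.748660) = 0.332137;  |Δ| = 0.029300
h(0.332137) = -0.006670
x₄ = 0.332137 − (-0.006670)·(-0.029300)/(0.084588) = 0.329827;  |Δ| = 0.002310
|x₄ − x₃| = 0.002310 < 10^{-2}

n = 4, xₙ = 0.3298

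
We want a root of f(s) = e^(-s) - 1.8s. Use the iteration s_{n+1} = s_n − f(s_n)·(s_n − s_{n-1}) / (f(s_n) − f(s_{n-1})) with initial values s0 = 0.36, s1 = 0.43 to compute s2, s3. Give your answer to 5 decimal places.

0.38008, 0.37994

f(0.36) = 0.0496763, f(0.43) = -0.1234909
s2 = 0.4300000 − (-0.1234909)·(0.4300000 − 0.3600000) / (-0.1234909 − 0.0496763) = 0.4300000 − (-0.0086444)/(-0.1731672) = 0.3800808
f(0.3800808) = -0.0003394
s3 = 0.3800808 − (-0.0003394)·(0.3800808 − 0.4300000) / (-0.0003394 − (-0.1234909)) = 0.3800808 − (0.0000169)/(0.1231515) = 0.3799433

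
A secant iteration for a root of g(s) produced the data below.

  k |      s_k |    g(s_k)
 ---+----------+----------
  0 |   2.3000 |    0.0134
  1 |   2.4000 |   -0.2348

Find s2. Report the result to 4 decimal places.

2.3054

s2 = 2.4000 − (-0.2348)·(2.4000 − 2.3000) / (-0.2348 − 0.0134)
   = 2.4000 − (-0.023480)/(-0.248200) = 2.305399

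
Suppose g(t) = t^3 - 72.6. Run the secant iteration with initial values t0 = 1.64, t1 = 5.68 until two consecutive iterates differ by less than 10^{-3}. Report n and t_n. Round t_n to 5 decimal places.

g(1.64) = -68.1890560, g(5.68) = 110.6504320
t2 = 5.6800000 − 110.6504320·(4.0400000)/(178.8394880) = 3.1803969;  |Δ| = 2.4996031
g(3.1803969) = -40.4305268
t3 = 3.1803969 − (-40.4305268)·(-2.4996031)/(-151.0809588) = 3.8493115;  |Δ| = 0.6689147
g(3.8493115) = -15.5639834
t4 = 3.8493115 − (-15.5639834)·(0.6689147)/(24.8665434) = 4.2679856;  |Δ| = 0.4186741
g(4.2679856) = 5.1443509
t5 = 4.2679856 − 5.1443509·(0.4186741)/(20.7083343) = 4.1639789;  |Δ| = 0.1040067
g(4.1639789) = -0.4019358
t6 = 4.1639789 − (-0.4019358)·(-0.1040067)/(-5.5462866) = 4.1715162;  |Δ| = 0.0075373
g(4.1715162) = -0.0091642
t7 = 4.1715162 − (-0.0091642)·(0.0075373)/(0.3927715) = 4.1716920;  |Δ| = 0.0001759
|t7 − t6| = 0.0001759 < 10^{-3}

n = 7, t_n = 4.17169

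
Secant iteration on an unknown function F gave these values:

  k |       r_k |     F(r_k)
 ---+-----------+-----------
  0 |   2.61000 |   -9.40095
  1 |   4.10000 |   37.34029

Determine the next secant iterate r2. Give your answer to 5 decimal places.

r2 = 4.10000 − 37.34029·(4.10000 − 2.61000) / (37.34029 − (-9.40095))
   = 4.10000 − (55.6370321)/(46.7412400) = 2.9096800

2.90968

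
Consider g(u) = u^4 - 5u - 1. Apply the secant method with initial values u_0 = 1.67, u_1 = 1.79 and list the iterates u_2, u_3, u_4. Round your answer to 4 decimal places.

1.7699, 1.7720, 1.7720

g(1.67) = -1.572037, g(1.79) = 0.316257
u_2 = 1.790000 − 0.316257·(1.790000 − 1.670000) / (0.316257 − (-1.572037)) = 1.790000 − (0.037951)/(1.888294) = 1.769902
g(1.769902) = -0.036620
u_3 = 1.769902 − (-0.036620)·(1.769902 − 1.790000) / (-0.036620 − 0.316257) = 1.769902 − (0.000736)/(-0.352877) = 1.771988
g(1.771988) = -0.000712
u_4 = 1.771988 − (-0.000712)·(1.771988 − 1.769902) / (-0.000712 − (-0.036620)) = 1.771988 − (-0.000001)/(0.035908) = 1.772029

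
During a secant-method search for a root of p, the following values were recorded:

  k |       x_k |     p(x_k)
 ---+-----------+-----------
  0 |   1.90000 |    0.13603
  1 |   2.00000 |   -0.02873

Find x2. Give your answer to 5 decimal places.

x2 = 2.00000 − (-0.02873)·(2.00000 − 1.90000) / (-0.02873 − 0.13603)
   = 2.00000 − (-0.0028730)/(-0.1647600) = 1.9825625

1.98256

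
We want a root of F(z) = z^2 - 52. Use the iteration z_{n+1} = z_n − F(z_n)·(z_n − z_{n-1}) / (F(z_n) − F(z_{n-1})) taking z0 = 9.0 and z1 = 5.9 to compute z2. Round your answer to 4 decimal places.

F(9.0) = 29.000000, F(5.9) = -17.190000
z2 = 5.900000 − (-17.190000)·(5.900000 − 9.000000) / (-17.190000 − 29.000000) = 5.900000 − (53.289000)/(-46.190000) = 7.053691

7.0537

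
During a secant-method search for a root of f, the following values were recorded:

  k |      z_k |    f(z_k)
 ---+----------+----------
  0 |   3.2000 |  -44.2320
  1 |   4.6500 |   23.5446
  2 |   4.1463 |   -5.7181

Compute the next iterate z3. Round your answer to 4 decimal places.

4.2447

z3 = 4.1463 − (-5.7181)·(4.1463 − 4.6500) / (-5.7181 − 23.5446)
   = 4.1463 − (2.880207)/(-29.262700) = 4.244726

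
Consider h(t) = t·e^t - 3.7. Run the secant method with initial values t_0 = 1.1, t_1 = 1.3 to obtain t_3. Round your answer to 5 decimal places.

h(1.1) = -0.3954174, h(1.3) = 1.0700857
t_2 = 1.3000000 − 1.0700857·(1.3000000 − 1.1000000) / (1.0700857 − (-0.3954174)) = 1.3000000 − (0.2140171)/(1.4655030) = 1.1539634
h(1.1539634) = -0.0410882
t_3 = 1.1539634 − (-0.0410882)·(1.1539634 − 1.3000000) / (-0.0410882 − 1.0700857) = 1.1539634 − (0.0060004)/(-1.1111739) = 1.1593634

1.15936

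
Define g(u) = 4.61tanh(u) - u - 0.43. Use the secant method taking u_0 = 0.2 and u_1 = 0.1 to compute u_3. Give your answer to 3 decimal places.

g(0.2) = 0.27990, g(0.1) = -0.07053
u_2 = 0.10000 − (-0.07053)·(0.10000 − 0.20000) / (-0.07053 − 0.27990) = 0.10000 − (0.00705)/(-0.35043) = 0.12013
g(0.12013) = 0.00101
u_3 = 0.12013 − 0.00101·(0.12013 − 0.10000) / (0.00101 − (-0.07053)) = 0.12013 − (0.00002)/(0.07154) = 0.11984

0.120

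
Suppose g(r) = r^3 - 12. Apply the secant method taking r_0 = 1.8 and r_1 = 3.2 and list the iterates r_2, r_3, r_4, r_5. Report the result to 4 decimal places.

g(1.8) = -6.168000, g(3.2) = 20.768000
r_2 = 3.200000 − 20.768000·(3.200000 − 1.800000) / (20.768000 − (-6.168000)) = 3.200000 − (29.075200)/(26.936000) = 2.120582
g(2.120582) = -2.464021
r_3 = 2.120582 − (-2.464021)·(2.120582 − 3.200000) / (-2.464021 − 20.768000) = 2.120582 − (2.659708)/(-23.232021) = 2.235067
g(2.235067) = -0.834672
r_4 = 2.235067 − (-0.834672)·(2.235067 − 2.120582) / (-0.834672 − (-2.464021)) = 2.235067 − (-0.095557)/(1.629349) = 2.293714
g(2.293714) = 0.067516
r_5 = 2.293714 − 0.067516·(2.293714 − 2.235067) / (0.067516 − (-0.834672)) = 2.293714 − (0.003960)/(0.902188) = 2.289325

2.1206, 2.2351, 2.2937, 2.2893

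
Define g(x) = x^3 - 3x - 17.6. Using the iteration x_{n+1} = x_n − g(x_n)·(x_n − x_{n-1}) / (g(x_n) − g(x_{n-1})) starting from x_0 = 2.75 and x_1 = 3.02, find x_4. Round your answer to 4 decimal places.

2.9832

g(2.75) = -5.053125, g(3.02) = 0.883608
x_2 = 3.020000 − 0.883608·(3.020000 − 2.750000) / (0.883608 − (-5.053125)) = 3.020000 − (0.238574)/(5.936733) = 2.979814
g(2.979814) = -0.080807
x_3 = 2.979814 − (-0.080807)·(2.979814 − 3.020000) / (-0.080807 − 0.883608) = 2.979814 − (0.003247)/(-0.964415) = 2.983181
g(2.983181) = -0.001114
x_4 = 2.983181 − (-0.001114)·(2.983181 − 2.979814) / (-0.001114 − (-0.080807)) = 2.983181 − (-0.000004)/(0.079694) = 2.983228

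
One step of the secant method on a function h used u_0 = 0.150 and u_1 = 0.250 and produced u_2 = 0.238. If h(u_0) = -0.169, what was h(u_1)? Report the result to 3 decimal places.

0.023

The secant line through (0.150, -0.169) and (0.250, h(u_1)) crosses zero at u_2 = 0.238.
So (0.150, -0.169), (0.250, h(u_1)), (0.238, 0) are collinear:
h(u_1) = -0.169 · (0.250 − 0.238) / (0.150 − 0.238) = -0.169 · (0.01200)/(-0.08800) = 0.02305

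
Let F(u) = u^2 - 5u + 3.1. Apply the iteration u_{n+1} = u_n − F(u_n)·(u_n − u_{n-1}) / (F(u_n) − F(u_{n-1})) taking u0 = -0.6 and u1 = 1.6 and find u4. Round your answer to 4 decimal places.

F(-0.6) = 6.460000, F(1.6) = -2.340000
u2 = 1.600000 − (-2.340000)·(1.600000 − (-0.600000)) / (-2.340000 − 6.460000) = 1.600000 − (-5.148000)/(-8.800000) = 1.015000
F(1.015000) = -0.944775
u3 = 1.015000 − (-0.944775)·(1.015000 − 1.600000) / (-0.944775 − (-2.340000)) = 1.015000 − (0.552693)/(1.395225) = 0.618868
F(0.618868) = 0.388658
u4 = 0.618868 − 0.388658·(0.618868 − 1.015000) / (0.388658 − (-0.944775)) = 0.618868 − (-0.153960)/(1.333433) = 0.734329

0.7343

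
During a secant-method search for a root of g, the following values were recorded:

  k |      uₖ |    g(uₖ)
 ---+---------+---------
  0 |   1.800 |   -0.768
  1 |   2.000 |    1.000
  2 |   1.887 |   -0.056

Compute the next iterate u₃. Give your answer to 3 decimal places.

u₃ = 1.887 − (-0.056)·(1.887 − 2.000) / (-0.056 − 1.000)
   = 1.887 − (0.00633)/(-1.05600) = 1.89299

1.893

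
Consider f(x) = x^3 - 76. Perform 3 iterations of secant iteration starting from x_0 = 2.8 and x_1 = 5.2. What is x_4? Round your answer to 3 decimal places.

4.242

f(2.8) = -54.04800, f(5.2) = 64.60800
x_2 = 5.20000 − 64.60800·(5.20000 − 2.80000) / (64.60800 − (-54.04800)) = 5.20000 − (155.05920)/(118.65600) = 3.89320
f(3.89320) = -16.99057
x_3 = 3.89320 − (-16.99057)·(3.89320 − 5.20000) / (-16.99057 − 64.60800) = 3.89320 − (22.20321)/(-81.59857) = 4.16531
f(4.16531) = -3.73284
x_4 = 4.16531 − (-3.73284)·(4.16531 − 3.89320) / (-3.73284 − (-16.99057)) = 4.16531 − (-1.01572)/(13.25773) = 4.24192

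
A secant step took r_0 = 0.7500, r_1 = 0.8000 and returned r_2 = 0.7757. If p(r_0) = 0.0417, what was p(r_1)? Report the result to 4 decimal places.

The secant line through (0.7500, 0.0417) and (0.8000, p(r_1)) crosses zero at r_2 = 0.7757.
So (0.7500, 0.0417), (0.8000, p(r_1)), (0.7757, 0) are collinear:
p(r_1) = 0.0417 · (0.8000 − 0.7757) / (0.7500 − 0.7757) = 0.0417 · (0.024300)/(-0.025700) = -0.039428

-0.0394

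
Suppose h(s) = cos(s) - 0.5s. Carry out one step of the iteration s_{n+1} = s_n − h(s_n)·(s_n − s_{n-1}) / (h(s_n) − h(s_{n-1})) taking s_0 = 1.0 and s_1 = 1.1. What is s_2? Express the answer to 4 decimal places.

1.0295

h(1.0) = 0.040302, h(1.1) = -0.096404
s_2 = 1.100000 − (-0.096404)·(1.100000 − 1.000000) / (-0.096404 − 0.040302) = 1.100000 − (-0.009640)/(-0.136706) = 1.029481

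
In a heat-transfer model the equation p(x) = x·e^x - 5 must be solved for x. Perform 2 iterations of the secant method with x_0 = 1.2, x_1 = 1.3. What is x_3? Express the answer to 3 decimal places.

1.327

p(1.2) = -1.01586, p(1.3) = -0.22991
x_2 = 1.30000 − (-0.22991)·(1.30000 − 1.20000) / (-0.22991 − (-1.01586)) = 1.30000 − (-0.02299)/(0.78595) = 1.32925
p(1.32925) = 0.02221
x_3 = 1.32925 − 0.02221·(1.32925 − 1.30000) / (0.02221 − (-0.22991)) = 1.32925 − (0.00065)/(0.25213) = 1.32668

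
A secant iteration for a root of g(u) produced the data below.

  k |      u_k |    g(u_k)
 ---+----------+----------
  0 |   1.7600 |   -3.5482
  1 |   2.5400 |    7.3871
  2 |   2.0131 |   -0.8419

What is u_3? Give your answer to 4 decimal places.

2.0670

u_3 = 2.0131 − (-0.8419)·(2.0131 − 2.5400) / (-0.8419 − 7.3871)
   = 2.0131 − (0.443597)/(-8.229000) = 2.067007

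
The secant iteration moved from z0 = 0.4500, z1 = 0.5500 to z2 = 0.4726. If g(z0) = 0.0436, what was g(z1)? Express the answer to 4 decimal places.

The secant line through (0.4500, 0.0436) and (0.5500, g(z1)) crosses zero at z2 = 0.4726.
So (0.4500, 0.0436), (0.5500, g(z1)), (0.4726, 0) are collinear:
g(z1) = 0.0436 · (0.5500 − 0.4726) / (0.4500 − 0.4726) = 0.0436 · (0.077400)/(-0.022600) = -0.149320

-0.1493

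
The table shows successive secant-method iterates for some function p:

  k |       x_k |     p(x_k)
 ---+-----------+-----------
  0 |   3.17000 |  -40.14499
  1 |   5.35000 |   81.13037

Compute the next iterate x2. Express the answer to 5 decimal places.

x2 = 5.35000 − 81.13037·(5.35000 − 3.17000) / (81.13037 − (-40.14499))
   = 5.35000 − (176.8642066)/(121.2753600) = 3.8916312

3.89163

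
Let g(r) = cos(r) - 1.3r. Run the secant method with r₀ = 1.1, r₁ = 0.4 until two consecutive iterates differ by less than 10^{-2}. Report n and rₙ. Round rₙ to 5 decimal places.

n = 4, rₙ = 0.62418

g(1.1) = -0.9764039, g(0.4) = 0.4010610
r₂ = 0.4000000 − 0.4010610·(-0.7000000)/(1.3774649) = 0.6038111;  |Δ| = 0.2038111
g(0.6038111) = 0.0382232
r₃ = 0.6038111 − 0.0382232·(0.2038111)/(-0.3628378) = 0.6252817;  |Δ| = 0.0214705
g(0.6252817) = -0.0020679
r₄ = 0.6252817 − (-0.0020679)·(0.0214705)/(-0.0402911) = 0.6241797;  |Δ| = 0.0011019
|r₄ − r₃| = 0.0011019 < 10^{-2}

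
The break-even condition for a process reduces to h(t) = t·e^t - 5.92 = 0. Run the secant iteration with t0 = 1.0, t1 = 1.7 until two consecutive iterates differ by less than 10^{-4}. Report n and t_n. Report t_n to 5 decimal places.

n = 6, t_n = 1.42451

h(1.0) = -3.2017182, h(1.7) = 3.3857106
t2 = 1.7000000 − 3.3857106·(0.7000000)/(6.5874287) = 1.3402242;  |Δ| = 0.3597758
h(1.3402242) = -0.8004777
t3 = 1.3402242 − (-0.8004777)·(-0.3597758)/(-4.1861883) = 1.4090201;  |Δ| = 0.0687959
h(1.4090201) = -0.1543691
t4 = 1.4090201 − (-0.1543691)·(0.0687959)/(0.6461086) = 1.4254569;  |Δ| = 0.0164368
h(1.4254569) = 0.0095557
t5 = 1.4254569 − 0.0095557·(0.0164368)/(0.1639248) = 1.4244987;  |Δ| = 0.0009582
h(1.4244987) = -0.0001049
t6 = 1.4244987 − (-0.0001049)·(-0.0009582)/(-0.0096605) = 1.4245091;  |Δ| = 0.0000104
|t6 − t5| = 0.0000104 < 10^{-4}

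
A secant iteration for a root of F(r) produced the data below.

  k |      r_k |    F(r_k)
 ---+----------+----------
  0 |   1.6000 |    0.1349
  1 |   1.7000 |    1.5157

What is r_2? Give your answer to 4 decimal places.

r_2 = 1.7000 − 1.5157·(1.7000 − 1.6000) / (1.5157 − 0.1349)
   = 1.7000 − (0.151570)/(1.380800) = 1.590230

1.5902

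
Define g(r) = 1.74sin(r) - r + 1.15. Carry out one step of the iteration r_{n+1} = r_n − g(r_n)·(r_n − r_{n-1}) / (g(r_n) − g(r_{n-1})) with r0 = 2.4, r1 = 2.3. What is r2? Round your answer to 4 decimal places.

2.3664

g(2.4) = -0.074694, g(2.3) = 0.147527
r2 = 2.300000 − 0.147527·(2.300000 − 2.400000) / (0.147527 − (-0.074694)) = 2.300000 − (-0.014753)/(0.222221) = 2.366388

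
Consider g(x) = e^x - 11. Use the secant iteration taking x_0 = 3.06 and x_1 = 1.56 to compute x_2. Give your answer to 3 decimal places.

2.125

g(3.06) = 10.32756, g(1.56) = -6.24118
x_2 = 1.56000 − (-6.24118)·(1.56000 − 3.06000) / (-6.24118 − 10.32756) = 1.56000 − (9.36177)/(-16.56874) = 2.12503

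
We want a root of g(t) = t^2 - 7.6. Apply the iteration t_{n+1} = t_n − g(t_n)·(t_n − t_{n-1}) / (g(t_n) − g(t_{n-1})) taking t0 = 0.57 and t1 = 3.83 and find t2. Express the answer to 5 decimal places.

g(0.57) = -7.2751000, g(3.83) = 7.0689000
t2 = 3.8300000 − 7.0689000·(3.8300000 − 0.5700000) / (7.0689000 − (-7.2751000)) = 3.8300000 − (23.0446140)/(14.3440000) = 2.2234318

2.22343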